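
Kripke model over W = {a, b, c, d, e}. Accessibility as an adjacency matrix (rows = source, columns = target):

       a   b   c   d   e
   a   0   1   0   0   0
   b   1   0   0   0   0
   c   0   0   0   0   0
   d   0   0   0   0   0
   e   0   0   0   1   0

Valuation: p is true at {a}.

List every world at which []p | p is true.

a: []p is F, p is T. ✓
b: []p is T, p is F. ✓
c: []p is T, p is F. ✓
d: []p is T, p is F. ✓
e: []p is F, p is F. ✗

{a, b, c, d}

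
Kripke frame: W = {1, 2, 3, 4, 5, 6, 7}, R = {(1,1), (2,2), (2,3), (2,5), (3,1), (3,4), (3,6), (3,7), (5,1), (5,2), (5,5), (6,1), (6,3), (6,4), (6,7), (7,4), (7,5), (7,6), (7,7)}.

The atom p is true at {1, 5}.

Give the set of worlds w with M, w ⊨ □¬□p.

1: successors {1}; ¬□p there: 1:F. ✗
2: successors {2, 3, 5}; ¬□p there: 2:T, 3:T, 5:T. ✓
3: successors {1, 4, 6, 7}; ¬□p there: 1:F, 4:F, 6:T, 7:T. ✗
4: no successors, so □¬□p holds vacuously. ✓
5: successors {1, 2, 5}; ¬□p there: 1:F, 2:T, 5:T. ✗
6: successors {1, 3, 4, 7}; ¬□p there: 1:F, 3:T, 4:F, 7:T. ✗
7: successors {4, 5, 6, 7}; ¬□p there: 4:F, 5:T, 6:T, 7:T. ✗

{2, 4}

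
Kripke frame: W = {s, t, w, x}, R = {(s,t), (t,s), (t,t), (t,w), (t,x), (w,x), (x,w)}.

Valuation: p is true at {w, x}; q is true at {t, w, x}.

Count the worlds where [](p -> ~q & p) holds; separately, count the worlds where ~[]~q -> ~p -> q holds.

1 and 3

For [](p -> ~q & p):
s: successors {t}; p -> ~q & p there: t:T. ✓
t: successors {s, t, w, x}; p -> ~q & p there: s:T, t:T, w:F, x:F. ✗
w: successors {x}; p -> ~q & p there: x:F. ✗
x: successors {w}; p -> ~q & p there: w:F. ✗
— 1 world.
For ~[]~q -> ~p -> q:
s: ~[]~q is T, ~p -> q is F. ✗
t: ~[]~q is T, ~p -> q is T. ✓
w: ~[]~q is T, ~p -> q is T. ✓
x: ~[]~q is T, ~p -> q is T. ✓
— 3 worlds.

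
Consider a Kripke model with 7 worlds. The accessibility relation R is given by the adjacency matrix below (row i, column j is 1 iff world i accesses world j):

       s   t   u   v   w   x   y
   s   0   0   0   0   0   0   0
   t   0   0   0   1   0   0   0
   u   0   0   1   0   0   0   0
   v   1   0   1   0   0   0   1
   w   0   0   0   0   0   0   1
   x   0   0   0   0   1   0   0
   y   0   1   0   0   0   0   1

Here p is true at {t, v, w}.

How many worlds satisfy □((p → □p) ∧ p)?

1

s: no successors, so □((p → □p) ∧ p) holds vacuously. ✓
t: successors {v}; (p → □p) ∧ p there: v:F. ✗
u: successors {u}; (p → □p) ∧ p there: u:F. ✗
v: successors {s, u, y}; (p → □p) ∧ p there: s:F, u:F, y:F. ✗
w: successors {y}; (p → □p) ∧ p there: y:F. ✗
x: successors {w}; (p → □p) ∧ p there: w:F. ✗
y: successors {t, y}; (p → □p) ∧ p there: t:T, y:F. ✗
Satisfying worlds: {s}.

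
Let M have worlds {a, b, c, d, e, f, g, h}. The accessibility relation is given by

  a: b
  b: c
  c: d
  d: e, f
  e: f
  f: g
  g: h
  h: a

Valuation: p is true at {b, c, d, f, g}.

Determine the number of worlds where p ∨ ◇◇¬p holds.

5

a: p is F, ◇◇¬p is F. ✗
b: p is T, ◇◇¬p is F. ✓
c: p is T, ◇◇¬p is T. ✓
d: p is T, ◇◇¬p is F. ✓
e: p is F, ◇◇¬p is F. ✗
f: p is T, ◇◇¬p is T. ✓
g: p is T, ◇◇¬p is T. ✓
h: p is F, ◇◇¬p is F. ✗
Satisfying worlds: {b, c, d, f, g}.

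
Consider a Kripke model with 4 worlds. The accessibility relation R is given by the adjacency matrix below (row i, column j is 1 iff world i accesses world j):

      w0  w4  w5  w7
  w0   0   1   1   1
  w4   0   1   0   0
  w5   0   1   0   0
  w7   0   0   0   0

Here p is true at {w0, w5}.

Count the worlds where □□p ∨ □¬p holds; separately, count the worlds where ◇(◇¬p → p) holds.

3 and 1

For □□p ∨ □¬p:
w0: □□p is F, □¬p is F. ✗
w4: □□p is F, □¬p is T. ✓
w5: □□p is F, □¬p is T. ✓
w7: □□p is T, □¬p is T. ✓
— 3 worlds.
For ◇(◇¬p → p):
w0: successors {w4, w5, w7}; ◇¬p → p there: w4:F, w5:T, w7:T. ✓
w4: successors {w4}; ◇¬p → p there: w4:F. ✗
w5: successors {w4}; ◇¬p → p there: w4:F. ✗
w7: no successors, so ◇(◇¬p → p) fails. ✗
— 1 world.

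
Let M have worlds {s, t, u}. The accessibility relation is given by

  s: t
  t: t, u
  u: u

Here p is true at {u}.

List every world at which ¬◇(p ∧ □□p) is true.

{s}

s: ◇(p ∧ □□p) is F. ✓
t: ◇(p ∧ □□p) is T. ✗
u: ◇(p ∧ □□p) is T. ✗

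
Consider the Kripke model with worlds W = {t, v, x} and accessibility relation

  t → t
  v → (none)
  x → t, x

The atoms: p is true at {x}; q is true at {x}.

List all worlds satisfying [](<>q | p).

t: successors {t}; <>q | p there: t:F. ✗
v: no successors, so [](<>q | p) holds vacuously. ✓
x: successors {t, x}; <>q | p there: t:F, x:T. ✗

{v}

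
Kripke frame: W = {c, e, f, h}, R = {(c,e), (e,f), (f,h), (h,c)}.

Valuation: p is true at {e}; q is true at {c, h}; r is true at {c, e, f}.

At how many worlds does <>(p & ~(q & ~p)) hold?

c: successors {e}; p & ~(q & ~p) there: e:T. ✓
e: successors {f}; p & ~(q & ~p) there: f:F. ✗
f: successors {h}; p & ~(q & ~p) there: h:F. ✗
h: successors {c}; p & ~(q & ~p) there: c:F. ✗
Satisfying worlds: {c}.

1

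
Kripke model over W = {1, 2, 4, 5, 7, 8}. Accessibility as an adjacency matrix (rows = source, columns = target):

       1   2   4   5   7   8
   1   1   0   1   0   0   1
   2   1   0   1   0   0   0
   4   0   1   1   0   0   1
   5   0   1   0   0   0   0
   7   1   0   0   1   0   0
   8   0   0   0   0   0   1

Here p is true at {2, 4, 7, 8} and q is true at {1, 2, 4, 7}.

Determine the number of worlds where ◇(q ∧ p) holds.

1: successors {1, 4, 8}; q ∧ p there: 1:F, 4:T, 8:F. ✓
2: successors {1, 4}; q ∧ p there: 1:F, 4:T. ✓
4: successors {2, 4, 8}; q ∧ p there: 2:T, 4:T, 8:F. ✓
5: successors {2}; q ∧ p there: 2:T. ✓
7: successors {1, 5}; q ∧ p there: 1:F, 5:F. ✗
8: successors {8}; q ∧ p there: 8:F. ✗
Satisfying worlds: {1, 2, 4, 5}.

4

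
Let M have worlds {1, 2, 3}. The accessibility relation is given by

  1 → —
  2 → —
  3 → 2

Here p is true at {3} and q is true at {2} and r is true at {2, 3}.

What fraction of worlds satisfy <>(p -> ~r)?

1: no successors, so <>(p -> ~r) fails. ✗
2: no successors, so <>(p -> ~r) fails. ✗
3: successors {2}; p -> ~r there: 2:T. ✓
That's 1 of 3 worlds, so 1/3.

1/3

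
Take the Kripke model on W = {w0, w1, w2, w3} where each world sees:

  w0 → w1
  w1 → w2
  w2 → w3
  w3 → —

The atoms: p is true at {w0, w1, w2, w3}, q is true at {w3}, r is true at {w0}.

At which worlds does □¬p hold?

{w3}

w0: successors {w1}; ¬p there: w1:F. ✗
w1: successors {w2}; ¬p there: w2:F. ✗
w2: successors {w3}; ¬p there: w3:F. ✗
w3: no successors, so □¬p holds vacuously. ✓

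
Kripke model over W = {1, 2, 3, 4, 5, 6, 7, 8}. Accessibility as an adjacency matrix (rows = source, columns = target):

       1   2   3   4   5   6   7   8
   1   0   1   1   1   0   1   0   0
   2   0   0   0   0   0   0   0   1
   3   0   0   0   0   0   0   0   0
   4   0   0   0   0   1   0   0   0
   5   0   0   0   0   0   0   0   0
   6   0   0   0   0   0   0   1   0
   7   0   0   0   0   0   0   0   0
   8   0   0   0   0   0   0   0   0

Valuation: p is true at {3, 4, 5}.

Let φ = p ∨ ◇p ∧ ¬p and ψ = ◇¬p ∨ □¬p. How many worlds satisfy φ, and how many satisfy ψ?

4 and 7

For p ∨ ◇p ∧ ¬p:
1: p is F, ◇p ∧ ¬p is T. ✓
2: p is F, ◇p ∧ ¬p is F. ✗
3: p is T, ◇p ∧ ¬p is F. ✓
4: p is T, ◇p ∧ ¬p is F. ✓
5: p is T, ◇p ∧ ¬p is F. ✓
6: p is F, ◇p ∧ ¬p is F. ✗
7: p is F, ◇p ∧ ¬p is F. ✗
8: p is F, ◇p ∧ ¬p is F. ✗
— 4 worlds.
For ◇¬p ∨ □¬p:
1: ◇¬p is T, □¬p is F. ✓
2: ◇¬p is T, □¬p is T. ✓
3: ◇¬p is F, □¬p is T. ✓
4: ◇¬p is F, □¬p is F. ✗
5: ◇¬p is F, □¬p is T. ✓
6: ◇¬p is T, □¬p is T. ✓
7: ◇¬p is F, □¬p is T. ✓
8: ◇¬p is F, □¬p is T. ✓
— 7 worlds.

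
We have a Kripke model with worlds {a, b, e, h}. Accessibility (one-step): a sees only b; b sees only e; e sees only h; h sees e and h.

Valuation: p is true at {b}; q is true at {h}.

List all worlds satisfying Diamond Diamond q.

a: successors {b}; Diamond q there: b:F. ✗
b: successors {e}; Diamond q there: e:T. ✓
e: successors {h}; Diamond q there: h:T. ✓
h: successors {e, h}; Diamond q there: e:T, h:T. ✓

{b, e, h}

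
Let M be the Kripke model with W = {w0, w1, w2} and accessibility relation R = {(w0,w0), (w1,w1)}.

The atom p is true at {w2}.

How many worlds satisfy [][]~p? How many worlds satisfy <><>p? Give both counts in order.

For [][]~p:
w0: successors {w0}; []~p there: w0:T. ✓
w1: successors {w1}; []~p there: w1:T. ✓
w2: no successors, so [][]~p holds vacuously. ✓
— 3 worlds.
For <><>p:
w0: successors {w0}; <>p there: w0:F. ✗
w1: successors {w1}; <>p there: w1:F. ✗
w2: no successors, so <><>p fails. ✗
— 0 worlds.

3 and 0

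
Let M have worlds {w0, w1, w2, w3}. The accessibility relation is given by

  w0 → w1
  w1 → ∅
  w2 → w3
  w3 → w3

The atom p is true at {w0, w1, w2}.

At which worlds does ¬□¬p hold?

w0: □¬p is F. ✓
w1: □¬p is T. ✗
w2: □¬p is T. ✗
w3: □¬p is T. ✗

{w0}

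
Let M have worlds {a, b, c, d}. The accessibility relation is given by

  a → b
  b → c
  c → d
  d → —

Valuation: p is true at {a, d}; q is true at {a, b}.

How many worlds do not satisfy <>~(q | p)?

3

a: successors {b}; ~(q | p) there: b:F. ✗
b: successors {c}; ~(q | p) there: c:T. ✓
c: successors {d}; ~(q | p) there: d:F. ✗
d: no successors, so <>~(q | p) fails. ✗
Satisfying worlds: {b}.
So <>~(q | p) fails at the other 3 worlds.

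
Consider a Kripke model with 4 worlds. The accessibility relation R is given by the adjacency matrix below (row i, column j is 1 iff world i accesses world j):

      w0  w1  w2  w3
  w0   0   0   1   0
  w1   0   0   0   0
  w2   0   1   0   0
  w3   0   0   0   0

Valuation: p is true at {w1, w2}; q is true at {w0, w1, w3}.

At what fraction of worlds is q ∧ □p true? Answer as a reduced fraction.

3/4

w0: q is T, □p is T. ✓
w1: q is T, □p is T. ✓
w2: q is F, □p is T. ✗
w3: q is T, □p is T. ✓
That's 3 of 4 worlds, so 3/4.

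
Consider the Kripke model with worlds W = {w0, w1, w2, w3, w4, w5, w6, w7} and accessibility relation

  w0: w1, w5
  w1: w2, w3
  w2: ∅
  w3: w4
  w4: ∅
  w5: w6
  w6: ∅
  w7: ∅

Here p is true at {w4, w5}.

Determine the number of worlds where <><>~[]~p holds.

w0: successors {w1, w5}; <>~[]~p there: w1:T, w5:F. ✓
w1: successors {w2, w3}; <>~[]~p there: w2:F, w3:F. ✗
w2: no successors, so <><>~[]~p fails. ✗
w3: successors {w4}; <>~[]~p there: w4:F. ✗
w4: no successors, so <><>~[]~p fails. ✗
w5: successors {w6}; <>~[]~p there: w6:F. ✗
w6: no successors, so <><>~[]~p fails. ✗
w7: no successors, so <><>~[]~p fails. ✗
Satisfying worlds: {w0}.

1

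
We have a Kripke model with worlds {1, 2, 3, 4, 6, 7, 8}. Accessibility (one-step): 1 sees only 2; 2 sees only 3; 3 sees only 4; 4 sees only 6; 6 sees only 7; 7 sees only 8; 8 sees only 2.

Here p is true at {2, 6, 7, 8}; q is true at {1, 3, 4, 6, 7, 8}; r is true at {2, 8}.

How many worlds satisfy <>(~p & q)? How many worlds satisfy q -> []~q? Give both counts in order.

For <>(~p & q):
1: successors {2}; ~p & q there: 2:F. ✗
2: successors {3}; ~p & q there: 3:T. ✓
3: successors {4}; ~p & q there: 4:T. ✓
4: successors {6}; ~p & q there: 6:F. ✗
6: successors {7}; ~p & q there: 7:F. ✗
7: successors {8}; ~p & q there: 8:F. ✗
8: successors {2}; ~p & q there: 2:F. ✗
— 2 worlds.
For q -> []~q:
1: q is T, []~q is T. ✓
2: q is F, []~q is F. ✓
3: q is T, []~q is F. ✗
4: q is T, []~q is F. ✗
6: q is T, []~q is F. ✗
7: q is T, []~q is F. ✗
8: q is T, []~q is T. ✓
— 3 worlds.

2 and 3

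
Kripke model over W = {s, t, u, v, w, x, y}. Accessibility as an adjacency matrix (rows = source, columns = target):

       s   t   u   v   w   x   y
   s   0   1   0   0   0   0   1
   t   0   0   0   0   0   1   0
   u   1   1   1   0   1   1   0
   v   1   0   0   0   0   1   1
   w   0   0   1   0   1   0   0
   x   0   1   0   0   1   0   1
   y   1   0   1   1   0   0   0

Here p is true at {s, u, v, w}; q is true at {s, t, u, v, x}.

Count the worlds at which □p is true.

2

s: successors {t, y}; p there: t:F, y:F. ✗
t: successors {x}; p there: x:F. ✗
u: successors {s, t, u, w, x}; p there: s:T, t:F, u:T, w:T, x:F. ✗
v: successors {s, x, y}; p there: s:T, x:F, y:F. ✗
w: successors {u, w}; p there: u:T, w:T. ✓
x: successors {t, w, y}; p there: t:F, w:T, y:F. ✗
y: successors {s, u, v}; p there: s:T, u:T, v:T. ✓
Satisfying worlds: {w, y}.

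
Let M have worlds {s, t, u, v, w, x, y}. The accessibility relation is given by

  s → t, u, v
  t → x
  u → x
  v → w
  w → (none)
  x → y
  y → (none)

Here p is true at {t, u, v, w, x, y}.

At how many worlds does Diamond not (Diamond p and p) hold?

s: successors {t, u, v}; not (Diamond p and p) there: t:F, u:F, v:F. ✗
t: successors {x}; not (Diamond p and p) there: x:F. ✗
u: successors {x}; not (Diamond p and p) there: x:F. ✗
v: successors {w}; not (Diamond p and p) there: w:T. ✓
w: no successors, so Diamond not (Diamond p and p) fails. ✗
x: successors {y}; not (Diamond p and p) there: y:T. ✓
y: no successors, so Diamond not (Diamond p and p) fails. ✗
Satisfying worlds: {v, x}.

2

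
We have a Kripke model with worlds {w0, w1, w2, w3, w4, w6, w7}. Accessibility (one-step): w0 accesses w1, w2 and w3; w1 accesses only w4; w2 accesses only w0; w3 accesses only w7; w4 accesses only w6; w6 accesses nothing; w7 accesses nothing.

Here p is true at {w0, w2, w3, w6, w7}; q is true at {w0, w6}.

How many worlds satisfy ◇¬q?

w0: successors {w1, w2, w3}; ¬q there: w1:T, w2:T, w3:T. ✓
w1: successors {w4}; ¬q there: w4:T. ✓
w2: successors {w0}; ¬q there: w0:F. ✗
w3: successors {w7}; ¬q there: w7:T. ✓
w4: successors {w6}; ¬q there: w6:F. ✗
w6: no successors, so ◇¬q fails. ✗
w7: no successors, so ◇¬q fails. ✗
Satisfying worlds: {w0, w1, w3}.

3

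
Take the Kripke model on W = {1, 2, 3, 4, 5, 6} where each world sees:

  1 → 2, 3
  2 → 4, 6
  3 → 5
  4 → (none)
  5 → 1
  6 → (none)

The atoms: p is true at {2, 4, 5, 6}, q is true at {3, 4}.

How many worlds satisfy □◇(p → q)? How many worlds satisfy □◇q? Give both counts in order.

4 and 3

For □◇(p → q):
1: successors {2, 3}; ◇(p → q) there: 2:T, 3:F. ✗
2: successors {4, 6}; ◇(p → q) there: 4:F, 6:F. ✗
3: successors {5}; ◇(p → q) there: 5:T. ✓
4: no successors, so □◇(p → q) holds vacuously. ✓
5: successors {1}; ◇(p → q) there: 1:T. ✓
6: no successors, so □◇(p → q) holds vacuously. ✓
— 4 worlds.
For □◇q:
1: successors {2, 3}; ◇q there: 2:T, 3:F. ✗
2: successors {4, 6}; ◇q there: 4:F, 6:F. ✗
3: successors {5}; ◇q there: 5:F. ✗
4: no successors, so □◇q holds vacuously. ✓
5: successors {1}; ◇q there: 1:T. ✓
6: no successors, so □◇q holds vacuously. ✓
— 3 worlds.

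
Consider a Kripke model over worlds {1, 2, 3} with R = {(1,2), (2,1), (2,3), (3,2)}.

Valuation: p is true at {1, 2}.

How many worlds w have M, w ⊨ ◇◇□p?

2

1: successors {2}; ◇□p there: 2:T. ✓
2: successors {1, 3}; ◇□p there: 1:F, 3:F. ✗
3: successors {2}; ◇□p there: 2:T. ✓
Satisfying worlds: {1, 3}.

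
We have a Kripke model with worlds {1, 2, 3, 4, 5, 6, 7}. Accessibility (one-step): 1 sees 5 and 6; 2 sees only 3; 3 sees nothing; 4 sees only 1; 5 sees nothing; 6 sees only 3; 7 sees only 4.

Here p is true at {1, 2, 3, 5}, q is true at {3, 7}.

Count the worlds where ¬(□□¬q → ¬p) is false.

4

1: □□¬q → ¬p is T. ✗
2: □□¬q → ¬p is F. ✓
3: □□¬q → ¬p is F. ✓
4: □□¬q → ¬p is T. ✗
5: □□¬q → ¬p is F. ✓
6: □□¬q → ¬p is T. ✗
7: □□¬q → ¬p is T. ✗
Satisfying worlds: {2, 3, 5}.
So ¬(□□¬q → ¬p) fails at the other 4 worlds.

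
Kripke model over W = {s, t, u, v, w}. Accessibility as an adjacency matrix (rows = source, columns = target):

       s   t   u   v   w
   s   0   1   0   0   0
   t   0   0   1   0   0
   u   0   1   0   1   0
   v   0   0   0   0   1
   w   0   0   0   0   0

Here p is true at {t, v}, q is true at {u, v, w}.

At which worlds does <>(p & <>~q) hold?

s: successors {t}; p & <>~q there: t:F. ✗
t: successors {u}; p & <>~q there: u:F. ✗
u: successors {t, v}; p & <>~q there: t:F, v:F. ✗
v: successors {w}; p & <>~q there: w:F. ✗
w: no successors, so <>(p & <>~q) fails. ✗

∅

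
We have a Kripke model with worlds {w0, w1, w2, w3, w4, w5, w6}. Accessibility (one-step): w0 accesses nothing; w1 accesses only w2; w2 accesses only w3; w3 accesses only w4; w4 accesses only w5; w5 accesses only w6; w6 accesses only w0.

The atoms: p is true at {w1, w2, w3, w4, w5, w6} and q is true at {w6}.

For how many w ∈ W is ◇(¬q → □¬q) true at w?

5

w0: no successors, so ◇(¬q → □¬q) fails. ✗
w1: successors {w2}; ¬q → □¬q there: w2:T. ✓
w2: successors {w3}; ¬q → □¬q there: w3:T. ✓
w3: successors {w4}; ¬q → □¬q there: w4:T. ✓
w4: successors {w5}; ¬q → □¬q there: w5:F. ✗
w5: successors {w6}; ¬q → □¬q there: w6:T. ✓
w6: successors {w0}; ¬q → □¬q there: w0:T. ✓
Satisfying worlds: {w1, w2, w3, w5, w6}.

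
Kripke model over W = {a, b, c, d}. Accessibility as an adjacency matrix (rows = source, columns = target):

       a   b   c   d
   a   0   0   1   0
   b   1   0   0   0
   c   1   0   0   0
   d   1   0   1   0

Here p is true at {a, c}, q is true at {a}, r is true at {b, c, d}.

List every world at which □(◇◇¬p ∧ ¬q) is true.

a: successors {c}; ◇◇¬p ∧ ¬q there: c:F. ✗
b: successors {a}; ◇◇¬p ∧ ¬q there: a:F. ✗
c: successors {a}; ◇◇¬p ∧ ¬q there: a:F. ✗
d: successors {a, c}; ◇◇¬p ∧ ¬q there: a:F, c:F. ✗

∅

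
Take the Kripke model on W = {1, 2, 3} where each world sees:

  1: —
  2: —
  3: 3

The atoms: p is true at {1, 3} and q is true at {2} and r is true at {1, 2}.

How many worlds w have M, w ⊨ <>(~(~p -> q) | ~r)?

1: no successors, so <>(~(~p -> q) | ~r) fails. ✗
2: no successors, so <>(~(~p -> q) | ~r) fails. ✗
3: successors {3}; ~(~p -> q) | ~r there: 3:T. ✓
Satisfying worlds: {3}.

1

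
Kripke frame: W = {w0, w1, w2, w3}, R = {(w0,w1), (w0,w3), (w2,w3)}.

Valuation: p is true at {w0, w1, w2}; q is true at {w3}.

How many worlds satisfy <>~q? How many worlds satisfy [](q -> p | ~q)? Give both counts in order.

1 and 2

For <>~q:
w0: successors {w1, w3}; ~q there: w1:T, w3:F. ✓
w1: no successors, so <>~q fails. ✗
w2: successors {w3}; ~q there: w3:F. ✗
w3: no successors, so <>~q fails. ✗
— 1 world.
For [](q -> p | ~q):
w0: successors {w1, w3}; q -> p | ~q there: w1:T, w3:F. ✗
w1: no successors, so [](q -> p | ~q) holds vacuously. ✓
w2: successors {w3}; q -> p | ~q there: w3:F. ✗
w3: no successors, so [](q -> p | ~q) holds vacuously. ✓
— 2 worlds.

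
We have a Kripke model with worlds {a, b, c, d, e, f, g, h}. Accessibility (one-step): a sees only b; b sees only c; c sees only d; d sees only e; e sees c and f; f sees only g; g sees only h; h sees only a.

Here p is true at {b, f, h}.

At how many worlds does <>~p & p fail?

a: <>~p is F, p is F. ✗
b: <>~p is T, p is T. ✓
c: <>~p is T, p is F. ✗
d: <>~p is T, p is F. ✗
e: <>~p is T, p is F. ✗
f: <>~p is T, p is T. ✓
g: <>~p is F, p is F. ✗
h: <>~p is T, p is T. ✓
Satisfying worlds: {b, f, h}.
So <>~p & p fails at the other 5 worlds.

5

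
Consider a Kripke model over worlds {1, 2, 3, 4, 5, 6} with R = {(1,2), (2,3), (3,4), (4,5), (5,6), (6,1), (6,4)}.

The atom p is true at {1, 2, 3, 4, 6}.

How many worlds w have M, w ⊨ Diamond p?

5

1: successors {2}; p there: 2:T. ✓
2: successors {3}; p there: 3:T. ✓
3: successors {4}; p there: 4:T. ✓
4: successors {5}; p there: 5:F. ✗
5: successors {6}; p there: 6:T. ✓
6: successors {1, 4}; p there: 1:T, 4:T. ✓
Satisfying worlds: {1, 2, 3, 5, 6}.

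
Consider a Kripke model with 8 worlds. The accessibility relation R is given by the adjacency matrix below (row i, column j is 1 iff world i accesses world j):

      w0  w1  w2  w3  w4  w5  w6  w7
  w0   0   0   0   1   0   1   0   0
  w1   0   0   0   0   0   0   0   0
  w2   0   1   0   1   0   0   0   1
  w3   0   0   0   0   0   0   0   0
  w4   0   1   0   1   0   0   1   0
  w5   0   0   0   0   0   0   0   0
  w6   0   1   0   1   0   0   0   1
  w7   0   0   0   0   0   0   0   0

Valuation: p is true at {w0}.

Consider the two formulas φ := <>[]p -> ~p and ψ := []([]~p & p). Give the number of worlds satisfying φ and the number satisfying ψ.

7 and 4

For <>[]p -> ~p:
w0: <>[]p is T, ~p is F. ✗
w1: <>[]p is F, ~p is T. ✓
w2: <>[]p is T, ~p is T. ✓
w3: <>[]p is F, ~p is T. ✓
w4: <>[]p is T, ~p is T. ✓
w5: <>[]p is F, ~p is T. ✓
w6: <>[]p is T, ~p is T. ✓
w7: <>[]p is F, ~p is T. ✓
— 7 worlds.
For []([]~p & p):
w0: successors {w3, w5}; []~p & p there: w3:F, w5:F. ✗
w1: no successors, so []([]~p & p) holds vacuously. ✓
w2: successors {w1, w3, w7}; []~p & p there: w1:F, w3:F, w7:F. ✗
w3: no successors, so []([]~p & p) holds vacuously. ✓
w4: successors {w1, w3, w6}; []~p & p there: w1:F, w3:F, w6:F. ✗
w5: no successors, so []([]~p & p) holds vacuously. ✓
w6: successors {w1, w3, w7}; []~p & p there: w1:F, w3:F, w7:F. ✗
w7: no successors, so []([]~p & p) holds vacuously. ✓
— 4 worlds.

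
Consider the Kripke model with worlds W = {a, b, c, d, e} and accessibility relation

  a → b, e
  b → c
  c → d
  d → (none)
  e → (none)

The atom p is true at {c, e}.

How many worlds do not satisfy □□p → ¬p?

2

a: □□p is T, ¬p is T. ✓
b: □□p is F, ¬p is T. ✓
c: □□p is T, ¬p is F. ✗
d: □□p is T, ¬p is T. ✓
e: □□p is T, ¬p is F. ✗
Satisfying worlds: {a, b, d}.
So □□p → ¬p fails at the other 2 worlds.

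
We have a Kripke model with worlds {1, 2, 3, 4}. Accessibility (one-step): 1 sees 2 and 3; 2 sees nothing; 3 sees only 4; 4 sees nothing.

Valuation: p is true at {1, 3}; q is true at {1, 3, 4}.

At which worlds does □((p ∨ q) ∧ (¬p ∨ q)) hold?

1: successors {2, 3}; (p ∨ q) ∧ (¬p ∨ q) there: 2:F, 3:T. ✗
2: no successors, so □((p ∨ q) ∧ (¬p ∨ q)) holds vacuously. ✓
3: successors {4}; (p ∨ q) ∧ (¬p ∨ q) there: 4:T. ✓
4: no successors, so □((p ∨ q) ∧ (¬p ∨ q)) holds vacuously. ✓

{2, 3, 4}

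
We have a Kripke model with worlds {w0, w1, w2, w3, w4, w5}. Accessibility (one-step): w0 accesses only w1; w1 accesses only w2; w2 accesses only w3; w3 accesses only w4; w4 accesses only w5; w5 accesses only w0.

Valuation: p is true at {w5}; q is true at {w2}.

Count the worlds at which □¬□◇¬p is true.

w0: successors {w1}; ¬□◇¬p there: w1:F. ✗
w1: successors {w2}; ¬□◇¬p there: w2:F. ✗
w2: successors {w3}; ¬□◇¬p there: w3:T. ✓
w3: successors {w4}; ¬□◇¬p there: w4:F. ✗
w4: successors {w5}; ¬□◇¬p there: w5:F. ✗
w5: successors {w0}; ¬□◇¬p there: w0:F. ✗
Satisfying worlds: {w2}.

1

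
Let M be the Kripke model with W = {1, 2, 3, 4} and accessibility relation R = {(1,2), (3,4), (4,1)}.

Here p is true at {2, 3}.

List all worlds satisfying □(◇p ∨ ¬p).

1: successors {2}; ◇p ∨ ¬p there: 2:F. ✗
2: no successors, so □(◇p ∨ ¬p) holds vacuously. ✓
3: successors {4}; ◇p ∨ ¬p there: 4:T. ✓
4: successors {1}; ◇p ∨ ¬p there: 1:T. ✓

{2, 3, 4}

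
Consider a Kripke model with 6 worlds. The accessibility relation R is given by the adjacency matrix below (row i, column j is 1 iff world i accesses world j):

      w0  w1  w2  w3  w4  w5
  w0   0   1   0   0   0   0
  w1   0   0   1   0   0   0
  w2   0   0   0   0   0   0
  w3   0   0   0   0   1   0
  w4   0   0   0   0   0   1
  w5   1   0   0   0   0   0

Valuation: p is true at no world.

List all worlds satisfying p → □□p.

{w0, w1, w2, w3, w4, w5}

w0: p is F, □□p is F. ✓
w1: p is F, □□p is T. ✓
w2: p is F, □□p is T. ✓
w3: p is F, □□p is F. ✓
w4: p is F, □□p is F. ✓
w5: p is F, □□p is F. ✓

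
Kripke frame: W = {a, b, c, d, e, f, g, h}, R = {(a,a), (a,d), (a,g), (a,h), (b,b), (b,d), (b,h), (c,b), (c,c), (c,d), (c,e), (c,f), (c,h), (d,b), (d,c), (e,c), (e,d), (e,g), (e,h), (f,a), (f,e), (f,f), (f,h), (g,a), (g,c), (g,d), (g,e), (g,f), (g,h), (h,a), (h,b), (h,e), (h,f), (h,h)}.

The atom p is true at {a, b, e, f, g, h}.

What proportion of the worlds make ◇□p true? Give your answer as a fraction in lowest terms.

a: successors {a, d, g, h}; □p there: a:F, d:F, g:F, h:T. ✓
b: successors {b, d, h}; □p there: b:F, d:F, h:T. ✓
c: successors {b, c, d, e, f, h}; □p there: b:F, c:F, d:F, e:F, f:T, h:T. ✓
d: successors {b, c}; □p there: b:F, c:F. ✗
e: successors {c, d, g, h}; □p there: c:F, d:F, g:F, h:T. ✓
f: successors {a, e, f, h}; □p there: a:F, e:F, f:T, h:T. ✓
g: successors {a, c, d, e, f, h}; □p there: a:F, c:F, d:F, e:F, f:T, h:T. ✓
h: successors {a, b, e, f, h}; □p there: a:F, b:F, e:F, f:T, h:T. ✓
That's 7 of 8 worlds, so 7/8.

7/8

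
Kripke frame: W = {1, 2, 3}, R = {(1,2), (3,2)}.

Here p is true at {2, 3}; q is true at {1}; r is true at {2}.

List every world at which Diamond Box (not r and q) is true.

{1, 3}

1: successors {2}; Box (not r and q) there: 2:T. ✓
2: no successors, so Diamond Box (not r and q) fails. ✗
3: successors {2}; Box (not r and q) there: 2:T. ✓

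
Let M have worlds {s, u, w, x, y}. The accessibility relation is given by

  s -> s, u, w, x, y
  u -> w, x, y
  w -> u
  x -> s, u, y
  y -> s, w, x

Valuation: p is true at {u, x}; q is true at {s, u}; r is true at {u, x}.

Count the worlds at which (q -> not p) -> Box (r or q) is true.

s: q -> not p is T, Box (r or q) is F. ✗
u: q -> not p is F, Box (r or q) is F. ✓
w: q -> not p is T, Box (r or q) is T. ✓
x: q -> not p is T, Box (r or q) is F. ✗
y: q -> not p is T, Box (r or q) is F. ✗
Satisfying worlds: {u, w}.

2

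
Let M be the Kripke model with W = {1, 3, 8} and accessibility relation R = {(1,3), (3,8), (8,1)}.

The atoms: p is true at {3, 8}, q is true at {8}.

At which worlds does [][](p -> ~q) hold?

1: successors {3}; [](p -> ~q) there: 3:F. ✗
3: successors {8}; [](p -> ~q) there: 8:T. ✓
8: successors {1}; [](p -> ~q) there: 1:T. ✓

{3, 8}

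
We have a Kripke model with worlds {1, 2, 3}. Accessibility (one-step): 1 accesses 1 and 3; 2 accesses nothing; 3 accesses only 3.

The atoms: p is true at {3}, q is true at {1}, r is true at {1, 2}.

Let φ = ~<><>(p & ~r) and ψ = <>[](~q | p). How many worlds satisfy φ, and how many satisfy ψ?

For ~<><>(p & ~r):
1: <><>(p & ~r) is T. ✗
2: <><>(p & ~r) is F. ✓
3: <><>(p & ~r) is T. ✗
— 1 world.
For <>[](~q | p):
1: successors {1, 3}; [](~q | p) there: 1:F, 3:T. ✓
2: no successors, so <>[](~q | p) fails. ✗
3: successors {3}; [](~q | p) there: 3:T. ✓
— 2 worlds.

1 and 2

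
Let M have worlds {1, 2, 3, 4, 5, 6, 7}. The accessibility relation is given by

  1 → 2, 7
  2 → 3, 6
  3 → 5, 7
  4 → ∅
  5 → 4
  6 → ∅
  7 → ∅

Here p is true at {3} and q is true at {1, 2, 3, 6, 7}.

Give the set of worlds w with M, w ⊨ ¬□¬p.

1: □¬p is T. ✗
2: □¬p is F. ✓
3: □¬p is T. ✗
4: □¬p is T. ✗
5: □¬p is T. ✗
6: □¬p is T. ✗
7: □¬p is T. ✗

{2}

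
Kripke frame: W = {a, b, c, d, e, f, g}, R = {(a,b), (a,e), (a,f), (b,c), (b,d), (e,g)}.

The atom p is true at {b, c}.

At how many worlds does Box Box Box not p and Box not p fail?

2

a: Box Box Box not p is T, Box not p is F. ✗
b: Box Box Box not p is T, Box not p is F. ✗
c: Box Box Box not p is T, Box not p is T. ✓
d: Box Box Box not p is T, Box not p is T. ✓
e: Box Box Box not p is T, Box not p is T. ✓
f: Box Box Box not p is T, Box not p is T. ✓
g: Box Box Box not p is T, Box not p is T. ✓
Satisfying worlds: {c, d, e, f, g}.
So Box Box Box not p and Box not p fails at the other 2 worlds.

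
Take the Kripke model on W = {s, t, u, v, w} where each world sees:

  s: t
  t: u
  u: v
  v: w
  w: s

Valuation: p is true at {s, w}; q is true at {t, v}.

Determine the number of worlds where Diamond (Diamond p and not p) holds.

s: successors {t}; Diamond p and not p there: t:F. ✗
t: successors {u}; Diamond p and not p there: u:F. ✗
u: successors {v}; Diamond p and not p there: v:T. ✓
v: successors {w}; Diamond p and not p there: w:F. ✗
w: successors {s}; Diamond p and not p there: s:F. ✗
Satisfying worlds: {u}.

1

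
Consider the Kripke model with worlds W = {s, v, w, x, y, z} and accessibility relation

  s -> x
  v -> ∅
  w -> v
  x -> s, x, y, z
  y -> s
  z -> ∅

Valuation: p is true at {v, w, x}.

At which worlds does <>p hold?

s: successors {x}; p there: x:T. ✓
v: no successors, so <>p fails. ✗
w: successors {v}; p there: v:T. ✓
x: successors {s, x, y, z}; p there: s:F, x:T, y:F, z:F. ✓
y: successors {s}; p there: s:F. ✗
z: no successors, so <>p fails. ✗

{s, w, x}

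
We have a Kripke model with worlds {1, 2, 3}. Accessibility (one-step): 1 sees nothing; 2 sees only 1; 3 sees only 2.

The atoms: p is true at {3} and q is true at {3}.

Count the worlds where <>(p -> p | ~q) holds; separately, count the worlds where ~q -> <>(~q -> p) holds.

For <>(p -> p | ~q):
1: no successors, so <>(p -> p | ~q) fails. ✗
2: successors {1}; p -> p | ~q there: 1:T. ✓
3: successors {2}; p -> p | ~q there: 2:T. ✓
— 2 worlds.
For ~q -> <>(~q -> p):
1: ~q is T, <>(~q -> p) is F. ✗
2: ~q is T, <>(~q -> p) is F. ✗
3: ~q is F, <>(~q -> p) is F. ✓
— 1 world.

2 and 1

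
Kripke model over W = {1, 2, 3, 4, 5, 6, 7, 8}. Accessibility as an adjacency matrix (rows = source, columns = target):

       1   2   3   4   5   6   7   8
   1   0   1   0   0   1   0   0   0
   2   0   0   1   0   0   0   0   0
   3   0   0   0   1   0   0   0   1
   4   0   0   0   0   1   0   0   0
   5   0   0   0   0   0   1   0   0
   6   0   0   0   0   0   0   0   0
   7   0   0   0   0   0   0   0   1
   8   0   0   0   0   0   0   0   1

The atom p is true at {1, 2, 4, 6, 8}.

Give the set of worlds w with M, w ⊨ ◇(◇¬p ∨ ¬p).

{1, 2, 3, 4}

1: successors {2, 5}; ◇¬p ∨ ¬p there: 2:T, 5:T. ✓
2: successors {3}; ◇¬p ∨ ¬p there: 3:T. ✓
3: successors {4, 8}; ◇¬p ∨ ¬p there: 4:T, 8:F. ✓
4: successors {5}; ◇¬p ∨ ¬p there: 5:T. ✓
5: successors {6}; ◇¬p ∨ ¬p there: 6:F. ✗
6: no successors, so ◇(◇¬p ∨ ¬p) fails. ✗
7: successors {8}; ◇¬p ∨ ¬p there: 8:F. ✗
8: successors {8}; ◇¬p ∨ ¬p there: 8:F. ✗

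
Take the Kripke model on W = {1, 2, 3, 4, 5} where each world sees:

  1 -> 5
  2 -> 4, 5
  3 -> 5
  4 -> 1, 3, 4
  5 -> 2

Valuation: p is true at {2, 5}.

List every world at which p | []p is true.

{1, 2, 3, 5}

1: p is F, []p is T. ✓
2: p is T, []p is F. ✓
3: p is F, []p is T. ✓
4: p is F, []p is F. ✗
5: p is T, []p is T. ✓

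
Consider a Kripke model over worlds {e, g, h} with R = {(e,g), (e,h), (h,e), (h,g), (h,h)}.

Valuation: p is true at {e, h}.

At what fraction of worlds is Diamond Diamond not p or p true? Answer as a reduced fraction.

2/3

e: Diamond Diamond not p is T, p is T. ✓
g: Diamond Diamond not p is F, p is F. ✗
h: Diamond Diamond not p is T, p is T. ✓
That's 2 of 3 worlds, so 2/3.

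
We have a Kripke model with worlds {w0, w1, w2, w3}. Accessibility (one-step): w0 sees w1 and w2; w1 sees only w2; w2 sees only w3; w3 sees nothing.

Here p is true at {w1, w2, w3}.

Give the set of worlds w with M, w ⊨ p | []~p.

w0: p is F, []~p is F. ✗
w1: p is T, []~p is F. ✓
w2: p is T, []~p is F. ✓
w3: p is T, []~p is T. ✓

{w1, w2, w3}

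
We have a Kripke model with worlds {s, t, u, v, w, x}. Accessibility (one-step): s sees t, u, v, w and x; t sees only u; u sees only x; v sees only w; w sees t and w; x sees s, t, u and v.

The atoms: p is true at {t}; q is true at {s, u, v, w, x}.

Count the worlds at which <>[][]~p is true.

s: successors {t, u, v, w, x}; [][]~p there: t:T, u:F, v:F, w:F, x:F. ✓
t: successors {u}; [][]~p there: u:F. ✗
u: successors {x}; [][]~p there: x:F. ✗
v: successors {w}; [][]~p there: w:F. ✗
w: successors {t, w}; [][]~p there: t:T, w:F. ✓
x: successors {s, t, u, v}; [][]~p there: s:F, t:T, u:F, v:F. ✓
Satisfying worlds: {s, w, x}.

3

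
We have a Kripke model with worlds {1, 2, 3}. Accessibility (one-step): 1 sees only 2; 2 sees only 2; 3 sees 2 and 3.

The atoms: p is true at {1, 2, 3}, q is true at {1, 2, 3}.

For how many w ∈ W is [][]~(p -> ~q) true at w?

1: successors {2}; []~(p -> ~q) there: 2:T. ✓
2: successors {2}; []~(p -> ~q) there: 2:T. ✓
3: successors {2, 3}; []~(p -> ~q) there: 2:T, 3:T. ✓
Satisfying worlds: {1, 2, 3}.

3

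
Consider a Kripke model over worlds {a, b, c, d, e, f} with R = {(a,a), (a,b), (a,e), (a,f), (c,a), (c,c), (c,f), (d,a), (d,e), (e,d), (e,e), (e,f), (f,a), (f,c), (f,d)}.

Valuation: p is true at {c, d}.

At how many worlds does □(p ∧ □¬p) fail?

a: successors {a, b, e, f}; p ∧ □¬p there: a:F, b:F, e:F, f:F. ✗
b: no successors, so □(p ∧ □¬p) holds vacuously. ✓
c: successors {a, c, f}; p ∧ □¬p there: a:F, c:F, f:F. ✗
d: successors {a, e}; p ∧ □¬p there: a:F, e:F. ✗
e: successors {d, e, f}; p ∧ □¬p there: d:T, e:F, f:F. ✗
f: successors {a, c, d}; p ∧ □¬p there: a:F, c:F, d:T. ✗
Satisfying worlds: {b}.
So □(p ∧ □¬p) fails at the other 5 worlds.

5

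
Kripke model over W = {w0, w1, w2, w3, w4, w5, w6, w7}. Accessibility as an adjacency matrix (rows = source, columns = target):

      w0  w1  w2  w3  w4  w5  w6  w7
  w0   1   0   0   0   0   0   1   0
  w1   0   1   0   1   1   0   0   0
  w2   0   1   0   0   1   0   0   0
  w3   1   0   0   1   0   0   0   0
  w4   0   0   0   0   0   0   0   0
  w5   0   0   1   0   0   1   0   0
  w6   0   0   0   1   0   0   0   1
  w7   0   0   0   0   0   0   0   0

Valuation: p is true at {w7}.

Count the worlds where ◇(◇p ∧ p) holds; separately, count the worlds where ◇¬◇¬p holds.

0 and 3

For ◇(◇p ∧ p):
w0: successors {w0, w6}; ◇p ∧ p there: w0:F, w6:F. ✗
w1: successors {w1, w3, w4}; ◇p ∧ p there: w1:F, w3:F, w4:F. ✗
w2: successors {w1, w4}; ◇p ∧ p there: w1:F, w4:F. ✗
w3: successors {w0, w3}; ◇p ∧ p there: w0:F, w3:F. ✗
w4: no successors, so ◇(◇p ∧ p) fails. ✗
w5: successors {w2, w5}; ◇p ∧ p there: w2:F, w5:F. ✗
w6: successors {w3, w7}; ◇p ∧ p there: w3:F, w7:F. ✗
w7: no successors, so ◇(◇p ∧ p) fails. ✗
— 0 worlds.
For ◇¬◇¬p:
w0: successors {w0, w6}; ¬◇¬p there: w0:F, w6:F. ✗
w1: successors {w1, w3, w4}; ¬◇¬p there: w1:F, w3:F, w4:T. ✓
w2: successors {w1, w4}; ¬◇¬p there: w1:F, w4:T. ✓
w3: successors {w0, w3}; ¬◇¬p there: w0:F, w3:F. ✗
w4: no successors, so ◇¬◇¬p fails. ✗
w5: successors {w2, w5}; ¬◇¬p there: w2:F, w5:F. ✗
w6: successors {w3, w7}; ¬◇¬p there: w3:F, w7:T. ✓
w7: no successors, so ◇¬◇¬p fails. ✗
— 3 worlds.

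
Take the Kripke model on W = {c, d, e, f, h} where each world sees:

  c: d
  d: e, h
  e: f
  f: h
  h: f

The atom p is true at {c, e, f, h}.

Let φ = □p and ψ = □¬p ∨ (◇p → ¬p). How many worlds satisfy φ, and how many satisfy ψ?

For □p:
c: successors {d}; p there: d:F. ✗
d: successors {e, h}; p there: e:T, h:T. ✓
e: successors {f}; p there: f:T. ✓
f: successors {h}; p there: h:T. ✓
h: successors {f}; p there: f:T. ✓
— 4 worlds.
For □¬p ∨ (◇p → ¬p):
c: □¬p is T, ◇p → ¬p is T. ✓
d: □¬p is F, ◇p → ¬p is T. ✓
e: □¬p is F, ◇p → ¬p is F. ✗
f: □¬p is F, ◇p → ¬p is F. ✗
h: □¬p is F, ◇p → ¬p is F. ✗
— 2 worlds.

4 and 2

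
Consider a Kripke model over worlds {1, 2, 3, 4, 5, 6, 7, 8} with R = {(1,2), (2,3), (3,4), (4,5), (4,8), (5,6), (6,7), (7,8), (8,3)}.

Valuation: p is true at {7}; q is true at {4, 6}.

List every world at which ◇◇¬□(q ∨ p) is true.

{2, 3, 5, 6, 8}

1: successors {2}; ◇¬□(q ∨ p) there: 2:F. ✗
2: successors {3}; ◇¬□(q ∨ p) there: 3:T. ✓
3: successors {4}; ◇¬□(q ∨ p) there: 4:T. ✓
4: successors {5, 8}; ◇¬□(q ∨ p) there: 5:F, 8:F. ✗
5: successors {6}; ◇¬□(q ∨ p) there: 6:T. ✓
6: successors {7}; ◇¬□(q ∨ p) there: 7:T. ✓
7: successors {8}; ◇¬□(q ∨ p) there: 8:F. ✗
8: successors {3}; ◇¬□(q ∨ p) there: 3:T. ✓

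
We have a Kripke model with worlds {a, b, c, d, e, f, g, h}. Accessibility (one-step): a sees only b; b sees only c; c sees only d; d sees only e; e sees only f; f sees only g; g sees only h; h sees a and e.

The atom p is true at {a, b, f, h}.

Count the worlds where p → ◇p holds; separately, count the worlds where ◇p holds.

6 and 4

For p → ◇p:
a: p is T, ◇p is T. ✓
b: p is T, ◇p is F. ✗
c: p is F, ◇p is F. ✓
d: p is F, ◇p is F. ✓
e: p is F, ◇p is T. ✓
f: p is T, ◇p is F. ✗
g: p is F, ◇p is T. ✓
h: p is T, ◇p is T. ✓
— 6 worlds.
For ◇p:
a: successors {b}; p there: b:T. ✓
b: successors {c}; p there: c:F. ✗
c: successors {d}; p there: d:F. ✗
d: successors {e}; p there: e:F. ✗
e: successors {f}; p there: f:T. ✓
f: successors {g}; p there: g:F. ✗
g: successors {h}; p there: h:T. ✓
h: successors {a, e}; p there: a:T, e:F. ✓
— 4 worlds.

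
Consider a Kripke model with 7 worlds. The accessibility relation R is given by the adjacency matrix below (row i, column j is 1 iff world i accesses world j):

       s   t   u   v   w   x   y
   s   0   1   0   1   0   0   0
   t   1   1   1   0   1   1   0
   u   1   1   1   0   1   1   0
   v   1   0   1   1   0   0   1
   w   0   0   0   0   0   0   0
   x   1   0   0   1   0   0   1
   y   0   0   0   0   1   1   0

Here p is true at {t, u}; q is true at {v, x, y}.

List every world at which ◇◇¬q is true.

{s, t, u, v, x, y}

s: successors {t, v}; ◇¬q there: t:T, v:T. ✓
t: successors {s, t, u, w, x}; ◇¬q there: s:T, t:T, u:T, w:F, x:T. ✓
u: successors {s, t, u, w, x}; ◇¬q there: s:T, t:T, u:T, w:F, x:T. ✓
v: successors {s, u, v, y}; ◇¬q there: s:T, u:T, v:T, y:T. ✓
w: no successors, so ◇◇¬q fails. ✗
x: successors {s, v, y}; ◇¬q there: s:T, v:T, y:T. ✓
y: successors {w, x}; ◇¬q there: w:F, x:T. ✓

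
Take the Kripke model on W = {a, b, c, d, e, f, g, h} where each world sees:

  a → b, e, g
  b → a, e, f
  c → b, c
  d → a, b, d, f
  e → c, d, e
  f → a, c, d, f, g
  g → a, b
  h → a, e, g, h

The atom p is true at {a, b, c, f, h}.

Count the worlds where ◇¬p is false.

a: successors {b, e, g}; ¬p there: b:F, e:T, g:T. ✓
b: successors {a, e, f}; ¬p there: a:F, e:T, f:F. ✓
c: successors {b, c}; ¬p there: b:F, c:F. ✗
d: successors {a, b, d, f}; ¬p there: a:F, b:F, d:T, f:F. ✓
e: successors {c, d, e}; ¬p there: c:F, d:T, e:T. ✓
f: successors {a, c, d, f, g}; ¬p there: a:F, c:F, d:T, f:F, g:T. ✓
g: successors {a, b}; ¬p there: a:F, b:F. ✗
h: successors {a, e, g, h}; ¬p there: a:F, e:T, g:T, h:F. ✓
Satisfying worlds: {a, b, d, e, f, h}.
So ◇¬p fails at the other 2 worlds.

2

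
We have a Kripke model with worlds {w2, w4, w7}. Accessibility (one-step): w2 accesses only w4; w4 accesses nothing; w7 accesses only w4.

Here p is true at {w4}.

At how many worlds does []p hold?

3

w2: successors {w4}; p there: w4:T. ✓
w4: no successors, so []p holds vacuously. ✓
w7: successors {w4}; p there: w4:T. ✓
Satisfying worlds: {w2, w4, w7}.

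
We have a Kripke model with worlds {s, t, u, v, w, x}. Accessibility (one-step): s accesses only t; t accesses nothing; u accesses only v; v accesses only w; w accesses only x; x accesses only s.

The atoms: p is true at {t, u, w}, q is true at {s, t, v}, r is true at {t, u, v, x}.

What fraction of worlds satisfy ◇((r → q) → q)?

2/3

s: successors {t}; (r → q) → q there: t:T. ✓
t: no successors, so ◇((r → q) → q) fails. ✗
u: successors {v}; (r → q) → q there: v:T. ✓
v: successors {w}; (r → q) → q there: w:F. ✗
w: successors {x}; (r → q) → q there: x:T. ✓
x: successors {s}; (r → q) → q there: s:T. ✓
That's 4 of 6 worlds, so 4/6 = 2/3.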